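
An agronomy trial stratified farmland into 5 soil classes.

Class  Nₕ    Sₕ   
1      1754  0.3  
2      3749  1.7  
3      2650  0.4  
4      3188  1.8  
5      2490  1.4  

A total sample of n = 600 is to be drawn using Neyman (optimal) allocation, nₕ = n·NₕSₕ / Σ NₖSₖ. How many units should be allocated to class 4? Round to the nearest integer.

200

1: NₕSₕ = 1754·0.3 = 526.2
2: NₕSₕ = 3749·1.7 = 6373.3
3: NₕSₕ = 2650·0.4 = 1060
4: NₕSₕ = 3188·1.8 = 5738.4
5: NₕSₕ = 2490·1.4 = 3486
Σ NₕSₕ = 17183.9.
n_4 = 600·5738.4/17183.9 = 200.364... → 200.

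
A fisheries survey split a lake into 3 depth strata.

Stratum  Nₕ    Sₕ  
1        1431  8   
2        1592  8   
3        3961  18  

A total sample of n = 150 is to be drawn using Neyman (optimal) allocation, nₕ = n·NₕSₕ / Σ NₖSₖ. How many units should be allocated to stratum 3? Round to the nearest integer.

112

1: NₕSₕ = 1431·8 = 11448
2: NₕSₕ = 1592·8 = 12736
3: NₕSₕ = 3961·18 = 71298
Σ NₕSₕ = 95482.
n_3 = 150·71298/95482 = 112.007... → 112.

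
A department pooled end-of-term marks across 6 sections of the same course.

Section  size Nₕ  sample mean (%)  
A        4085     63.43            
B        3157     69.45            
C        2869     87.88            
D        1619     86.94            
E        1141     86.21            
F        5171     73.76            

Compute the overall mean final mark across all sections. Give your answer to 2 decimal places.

74.88

N = 18042; weights Wₕ = Nₕ/N = (0.2264, 0.1750, 0.1590, 0.0897, 0.0632, 0.2866).
x̄_st = Σ Wₕ·x̄ₕ = 0.2264·63.43 + 0.1750·69.45 + 0.1590·87.88 + 0.0897·86.94 + 0.0632·86.21 + 0.2866·73.76 ≈ 74.8823...
→ 74.88.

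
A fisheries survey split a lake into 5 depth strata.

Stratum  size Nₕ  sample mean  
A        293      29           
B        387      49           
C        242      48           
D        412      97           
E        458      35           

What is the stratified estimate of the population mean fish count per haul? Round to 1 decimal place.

53.1

N = 293 + 387 + 242 + 412 + 458 = 1792.
The stratified mean weights each stratum mean by its population share Nₕ/N.
Σ Nₕx̄ₕ = 293·29 + 387·49 + 242·48 + 412·97 + 458·35 = 8497 + 18963 + 11616 + 39964 + 16030 = 95070.
Divide by N: 95070 / 1792 = 53.052... → 53.1.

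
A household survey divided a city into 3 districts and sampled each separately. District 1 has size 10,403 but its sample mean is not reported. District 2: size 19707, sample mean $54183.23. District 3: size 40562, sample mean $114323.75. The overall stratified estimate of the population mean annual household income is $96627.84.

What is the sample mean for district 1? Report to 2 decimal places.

108035.55

Σ Nₕx̄ₕ = N·μ, so 10403·x̄_1 = 70672·96627.84 − (19707·54183.23 + 40562·114323.75).
= 6828882708.48 − 5704988861.11 = 1123893847.37.
x̄_1 = 1123893847.37 / 10403 = 108035.5520... → 108035.55.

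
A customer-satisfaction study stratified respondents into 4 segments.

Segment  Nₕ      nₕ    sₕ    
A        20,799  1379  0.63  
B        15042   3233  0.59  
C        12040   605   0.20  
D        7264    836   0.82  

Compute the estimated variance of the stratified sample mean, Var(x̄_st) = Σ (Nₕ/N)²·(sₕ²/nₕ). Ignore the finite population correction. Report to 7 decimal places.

0.0000661

N = 55145; Wₕ = Nₕ/N.
segment A: (20799/55145)²·0.63²/1379 = 0.0000409439
segment B: (15042/55145)²·0.59²/3233 = 0.0000080112
segment C: (12040/55145)²·0.20²/605 = 0.0000031517
segment D: (7264/55145)²·0.82²/836 = 0.0000139560
Sum = 0.0000660628 → 0.0000661.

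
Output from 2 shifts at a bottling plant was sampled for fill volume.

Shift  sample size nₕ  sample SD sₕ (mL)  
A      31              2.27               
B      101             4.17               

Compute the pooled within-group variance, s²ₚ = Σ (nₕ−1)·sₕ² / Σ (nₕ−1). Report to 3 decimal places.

A: (31−1)·2.27² = 30·5.1529 = 154.587
B: (101−1)·4.17² = 100·17.3889 = 1738.89
Numerator = 1893.477; denominator = Σ(nₕ−1) = 130.
s²ₚ = 1893.477/130 = 14.56521... → 14.565.

14.565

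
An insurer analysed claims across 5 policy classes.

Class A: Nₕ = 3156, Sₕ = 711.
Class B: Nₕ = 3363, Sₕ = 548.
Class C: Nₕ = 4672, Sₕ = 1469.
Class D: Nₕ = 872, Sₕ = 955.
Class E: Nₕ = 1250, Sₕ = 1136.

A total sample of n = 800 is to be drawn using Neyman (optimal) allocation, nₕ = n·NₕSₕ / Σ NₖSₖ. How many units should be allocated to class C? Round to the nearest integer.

416

Σ NₕSₕ = 3156·711 + 3363·548 + 4672·1469 + 872·955 + 1250·1136 = 13202768.
Share for C: 6863168/13202768 = 0.51983.
n_C = 800 × 0.51983 = 415.862... → 416.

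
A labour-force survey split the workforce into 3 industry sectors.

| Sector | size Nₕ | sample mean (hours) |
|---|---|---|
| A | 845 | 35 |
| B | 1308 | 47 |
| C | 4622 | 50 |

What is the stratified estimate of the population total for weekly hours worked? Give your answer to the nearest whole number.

322151

Estimate total by summing Nₕ·x̄ₕ over strata.
845·35 + 1308·47 + 4622·50 = 29575 + 61476 + 231100 = 322151.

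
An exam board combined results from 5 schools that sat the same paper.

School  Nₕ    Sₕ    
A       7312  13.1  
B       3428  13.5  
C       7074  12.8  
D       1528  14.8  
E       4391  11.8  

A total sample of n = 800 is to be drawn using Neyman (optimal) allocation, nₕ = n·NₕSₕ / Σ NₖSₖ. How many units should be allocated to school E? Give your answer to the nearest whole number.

Σ NₕSₕ = 7312·13.1 + 3428·13.5 + 7074·12.8 + 1528·14.8 + 4391·11.8 = 307040.6.
Share for E: 51813.8/307040.6 = 0.16875.
n_E = 800 × 0.16875 = 135.002... → 135.

135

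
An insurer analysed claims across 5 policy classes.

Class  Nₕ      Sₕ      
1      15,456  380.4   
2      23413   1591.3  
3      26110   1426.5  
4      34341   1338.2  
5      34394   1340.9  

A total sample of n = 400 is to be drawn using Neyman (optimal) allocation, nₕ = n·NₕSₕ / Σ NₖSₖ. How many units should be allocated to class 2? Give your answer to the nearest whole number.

86

Σ NₕSₕ = 15456·380.4 + 23413·1591.3 + 26110·1426.5 + 34341·1338.2 + 34394·1340.9 = 172456525.1.
Share for 2: 37257106.9/172456525.1 = 0.21604.
n_2 = 400 × 0.21604 = 86.415... → 86.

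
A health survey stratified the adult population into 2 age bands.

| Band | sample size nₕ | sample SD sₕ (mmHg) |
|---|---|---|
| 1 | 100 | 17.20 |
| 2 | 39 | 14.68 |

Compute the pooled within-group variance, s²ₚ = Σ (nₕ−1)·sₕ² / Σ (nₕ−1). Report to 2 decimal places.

273.56

Degrees of freedom: 99 + 38 = 137.
Σ(nₕ−1)sₕ² = 99·295.84 + 38·215.5024 = 37477.2512.
s²ₚ = 37477.2512 / 137 = 273.5566... → 273.56.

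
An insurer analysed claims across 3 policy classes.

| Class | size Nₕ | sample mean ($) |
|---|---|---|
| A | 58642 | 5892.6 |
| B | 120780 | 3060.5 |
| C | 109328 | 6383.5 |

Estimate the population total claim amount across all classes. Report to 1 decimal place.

1413096327.2

Population total = Σ Nₕ·x̄ₕ (each stratum's size times its mean).
58642·5892.6 + 120780·3060.5 + 109328·6383.5 = 345553849.2 + 369647190 + 697895288 = 1413096327.2.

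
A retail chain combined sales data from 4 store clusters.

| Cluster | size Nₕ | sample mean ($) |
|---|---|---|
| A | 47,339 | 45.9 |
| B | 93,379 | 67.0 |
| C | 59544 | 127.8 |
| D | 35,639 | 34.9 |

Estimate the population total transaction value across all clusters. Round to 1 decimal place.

Population total = Σ Nₕ·x̄ₕ (each stratum's size times its mean).
47339·45.9 + 93379·67.0 + 59544·127.8 + 35639·34.9 = 2172860.1 + 6256393 + 7609723.2 + 1243801.1 = 17282777.4.

17282777.4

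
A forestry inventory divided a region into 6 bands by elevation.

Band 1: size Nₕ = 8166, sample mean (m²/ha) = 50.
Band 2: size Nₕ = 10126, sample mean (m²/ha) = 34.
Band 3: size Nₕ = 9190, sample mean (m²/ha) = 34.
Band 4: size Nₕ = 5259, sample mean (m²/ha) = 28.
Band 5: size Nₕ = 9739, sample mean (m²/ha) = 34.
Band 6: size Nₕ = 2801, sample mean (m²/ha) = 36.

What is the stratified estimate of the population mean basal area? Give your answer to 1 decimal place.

36.3

x̄_st = (Σ Nₕx̄ₕ) / (Σ Nₕ) = (8166·50 + 10126·34 + 9190·34 + 5259·28 + 9739·34 + 2801·36) / 45281
= 1644258 / 45281 = 36.312... → 36.3.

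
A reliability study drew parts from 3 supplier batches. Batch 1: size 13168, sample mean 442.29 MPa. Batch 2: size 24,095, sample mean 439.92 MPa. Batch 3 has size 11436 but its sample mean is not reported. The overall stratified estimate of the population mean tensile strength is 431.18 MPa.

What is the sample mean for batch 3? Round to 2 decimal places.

Σ Nₕx̄ₕ = N·μ, so 11436·x̄_3 = 48699·431.18 − (13168·442.29 + 24095·439.92).
= 20998034.82 − 16423947.12 = 4574087.7.
x̄_3 = 4574087.7 / 11436 = 399.9727... → 399.97.

399.97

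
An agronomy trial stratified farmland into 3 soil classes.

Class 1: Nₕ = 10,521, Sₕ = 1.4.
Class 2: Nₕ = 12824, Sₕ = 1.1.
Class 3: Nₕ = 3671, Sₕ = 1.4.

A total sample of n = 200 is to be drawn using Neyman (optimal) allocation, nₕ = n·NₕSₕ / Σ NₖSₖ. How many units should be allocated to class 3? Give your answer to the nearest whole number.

30

Σ NₕSₕ = 10521·1.4 + 12824·1.1 + 3671·1.4 = 33975.2.
Share for 3: 5139.4/33975.2 = 0.15127.
n_3 = 200 × 0.15127 = 30.254... → 30.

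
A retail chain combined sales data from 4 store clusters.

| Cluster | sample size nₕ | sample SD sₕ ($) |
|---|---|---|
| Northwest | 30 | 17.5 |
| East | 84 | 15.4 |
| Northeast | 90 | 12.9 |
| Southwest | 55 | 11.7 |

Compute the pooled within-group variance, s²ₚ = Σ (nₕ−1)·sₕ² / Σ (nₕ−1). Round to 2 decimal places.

Degrees of freedom: 29 + 83 + 89 + 54 = 255.
Σ(nₕ−1)sₕ² = 29·306.25 + 83·237.16 + 89·166.41 + 54·136.89 = 50768.08.
s²ₚ = 50768.08 / 255 = 199.0905... → 199.09.

199.09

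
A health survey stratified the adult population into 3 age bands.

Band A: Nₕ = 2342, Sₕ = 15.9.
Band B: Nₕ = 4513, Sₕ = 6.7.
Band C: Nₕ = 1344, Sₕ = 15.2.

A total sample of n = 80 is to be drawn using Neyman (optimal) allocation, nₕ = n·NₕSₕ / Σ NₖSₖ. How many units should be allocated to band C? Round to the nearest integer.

19

A: NₕSₕ = 2342·15.9 = 37237.8
B: NₕSₕ = 4513·6.7 = 30237.1
C: NₕSₕ = 1344·15.2 = 20428.8
Σ NₕSₕ = 87903.7.
n_C = 80·20428.8/87903.7 = 18.592... → 19.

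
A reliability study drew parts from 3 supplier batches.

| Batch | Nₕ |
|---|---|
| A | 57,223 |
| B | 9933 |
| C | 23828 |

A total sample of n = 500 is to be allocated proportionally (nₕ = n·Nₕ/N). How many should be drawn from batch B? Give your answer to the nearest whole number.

Share of batch B = 9933/90984 = 0.10917.
Allocate 500 × 0.10917 = 54.587... → 55.

55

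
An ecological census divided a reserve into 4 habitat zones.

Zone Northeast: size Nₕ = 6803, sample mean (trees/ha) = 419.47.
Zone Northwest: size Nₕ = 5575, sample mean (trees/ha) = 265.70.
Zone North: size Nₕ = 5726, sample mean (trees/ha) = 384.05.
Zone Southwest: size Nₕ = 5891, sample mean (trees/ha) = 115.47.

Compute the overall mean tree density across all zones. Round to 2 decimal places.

300.66

x̄_st = (Σ Nₕx̄ₕ) / (Σ Nₕ) = (6803·419.47 + 5575·265.70 + 5726·384.05 + 5891·115.47) / 23995
= 7214235.98 / 23995 = 300.6558... → 300.66.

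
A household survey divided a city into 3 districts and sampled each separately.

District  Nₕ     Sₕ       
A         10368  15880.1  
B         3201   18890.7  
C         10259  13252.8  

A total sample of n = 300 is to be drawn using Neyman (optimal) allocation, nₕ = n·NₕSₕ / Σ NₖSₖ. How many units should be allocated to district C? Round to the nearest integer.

113

A: NₕSₕ = 10368·15880.1 = 164644876.8
B: NₕSₕ = 3201·18890.7 = 60469130.7
C: NₕSₕ = 10259·13252.8 = 135960475.2
Σ NₕSₕ = 361074482.7.
n_C = 300·135960475.2/361074482.7 = 112.963... → 113.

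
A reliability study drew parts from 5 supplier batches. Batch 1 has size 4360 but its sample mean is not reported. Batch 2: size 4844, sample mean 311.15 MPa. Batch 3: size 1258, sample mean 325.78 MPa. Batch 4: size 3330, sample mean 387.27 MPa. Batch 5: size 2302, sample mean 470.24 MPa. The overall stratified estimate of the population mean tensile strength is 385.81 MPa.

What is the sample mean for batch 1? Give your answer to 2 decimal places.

Σ Nₕx̄ₕ = N·μ, so 4360·x̄_1 = 16094·385.81 − (4844·311.15 + 1258·325.78 + 3330·387.27 + 2302·470.24).
= 6209226.14 − 4289143.42 = 1920082.72.
x̄_1 = 1920082.72 / 4360 = 440.3859... → 440.39.

440.39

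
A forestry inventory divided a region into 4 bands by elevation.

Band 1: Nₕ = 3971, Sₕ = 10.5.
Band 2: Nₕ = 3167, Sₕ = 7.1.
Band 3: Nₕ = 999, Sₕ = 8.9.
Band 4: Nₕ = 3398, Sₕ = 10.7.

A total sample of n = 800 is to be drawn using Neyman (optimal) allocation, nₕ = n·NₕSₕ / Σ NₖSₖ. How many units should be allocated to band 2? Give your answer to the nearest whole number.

Σ NₕSₕ = 3971·10.5 + 3167·7.1 + 999·8.9 + 3398·10.7 = 109430.9.
Share for 2: 22485.7/109430.9 = 0.20548.
n_2 = 800 × 0.20548 = 164.383... → 164.

164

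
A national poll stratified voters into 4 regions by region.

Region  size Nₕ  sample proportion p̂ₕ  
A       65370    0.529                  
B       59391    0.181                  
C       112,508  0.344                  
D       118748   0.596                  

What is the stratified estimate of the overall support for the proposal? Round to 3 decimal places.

N = 65370 + 59391 + 112508 + 118748 = 356017.
Overall proportion = Σ (Nₕ/N)·p̂ₕ.
Σ Nₕp̂ₕ = 34580.73 + 10749.771 + 38702.752 + 70773.808 = 154807.061.
154807.061 / 356017 = 0.43483... → 0.435.

0.435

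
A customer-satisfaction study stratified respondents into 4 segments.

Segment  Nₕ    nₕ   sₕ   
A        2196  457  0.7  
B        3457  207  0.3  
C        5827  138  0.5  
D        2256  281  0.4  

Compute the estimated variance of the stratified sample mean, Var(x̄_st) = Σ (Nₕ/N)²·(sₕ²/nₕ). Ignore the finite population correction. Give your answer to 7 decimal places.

N = 13736; Wₕ = Nₕ/N.
segment A: (2196/13736)²·0.7²/457 = 0.0000274046
segment B: (3457/13736)²·0.3²/207 = 0.0000275391
segment C: (5827/13736)²·0.5²/138 = 0.0003260096
segment D: (2256/13736)²·0.4²/281 = 0.0000153593
Sum = 0.0003963127 → 0.0003963.

0.0003963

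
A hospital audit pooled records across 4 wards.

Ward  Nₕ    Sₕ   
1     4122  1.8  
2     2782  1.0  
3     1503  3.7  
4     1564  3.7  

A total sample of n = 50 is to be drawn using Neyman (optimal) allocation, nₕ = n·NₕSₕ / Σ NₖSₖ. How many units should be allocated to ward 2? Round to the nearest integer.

6

Σ NₕSₕ = 4122·1.8 + 2782·1.0 + 1503·3.7 + 1564·3.7 = 21549.5.
Share for 2: 2782/21549.5 = 0.12910.
n_2 = 50 × 0.12910 = 6.455... → 6.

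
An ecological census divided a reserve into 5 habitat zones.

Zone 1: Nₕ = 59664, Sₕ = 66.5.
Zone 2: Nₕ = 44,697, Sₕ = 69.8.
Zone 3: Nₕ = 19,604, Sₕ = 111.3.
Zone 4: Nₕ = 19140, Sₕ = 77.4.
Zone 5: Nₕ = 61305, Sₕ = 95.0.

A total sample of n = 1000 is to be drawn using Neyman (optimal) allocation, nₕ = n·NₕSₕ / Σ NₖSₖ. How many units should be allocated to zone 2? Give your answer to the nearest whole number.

1: NₕSₕ = 59664·66.5 = 3967656
2: NₕSₕ = 44697·69.8 = 3119850.6
3: NₕSₕ = 19604·111.3 = 2181925.2
4: NₕSₕ = 19140·77.4 = 1481436
5: NₕSₕ = 61305·95.0 = 5823975
Σ NₕSₕ = 16574842.8.
n_2 = 1000·3119850.6/16574842.8 = 188.228... → 188.

188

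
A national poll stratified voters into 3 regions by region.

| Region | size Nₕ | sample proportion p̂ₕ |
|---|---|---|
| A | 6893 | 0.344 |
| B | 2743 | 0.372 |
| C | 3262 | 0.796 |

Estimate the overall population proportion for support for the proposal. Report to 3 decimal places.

N = 6893 + 2743 + 3262 = 12898.
Overall proportion = Σ (Nₕ/N)·p̂ₕ.
Σ Nₕp̂ₕ = 2371.192 + 1020.396 + 2596.552 = 5988.14.
5988.14 / 12898 = 0.46427... → 0.464.

0.464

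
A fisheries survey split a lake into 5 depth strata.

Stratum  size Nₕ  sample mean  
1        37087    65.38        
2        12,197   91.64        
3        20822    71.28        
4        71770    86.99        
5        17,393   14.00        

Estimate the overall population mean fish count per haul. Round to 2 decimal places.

x̄_st = (Σ Nₕx̄ₕ) / (Σ Nₕ) = (37087·65.38 + 12197·91.64 + 20822·71.28 + 71770·86.99 + 17393·14.00) / 159269
= 11513447.6 / 159269 = 72.2893... → 72.29.

72.29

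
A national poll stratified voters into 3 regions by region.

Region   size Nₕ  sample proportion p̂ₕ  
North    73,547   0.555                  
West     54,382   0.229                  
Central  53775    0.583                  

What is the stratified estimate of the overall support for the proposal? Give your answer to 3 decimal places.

Wₕ = Nₕ/N with N = 181704: 0.4048, 0.2993, 0.2959.
p̂_st = 0.4048·0.555 + 0.2993·0.229 + 0.2959·0.583 ≈ 0.46572... → 0.466.

0.466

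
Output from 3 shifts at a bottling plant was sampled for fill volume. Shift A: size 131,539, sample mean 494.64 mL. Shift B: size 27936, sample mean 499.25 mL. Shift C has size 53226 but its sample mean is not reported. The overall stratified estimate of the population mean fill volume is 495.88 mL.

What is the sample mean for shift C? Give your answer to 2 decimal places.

497.18

N = 131539 + 27936 + 53226 = 212701.
Overall total = μ·N = 495.88·212701 = 105474171.88.
Subtract the known strata: 131539·494.64 + 27936·499.25 = 79011498.96.
Remaining total for shift C: 105474171.88 − 79011498.96 = 26462672.92.
Divide by its size: 26462672.92 / 53226 = 497.1757... → 497.18.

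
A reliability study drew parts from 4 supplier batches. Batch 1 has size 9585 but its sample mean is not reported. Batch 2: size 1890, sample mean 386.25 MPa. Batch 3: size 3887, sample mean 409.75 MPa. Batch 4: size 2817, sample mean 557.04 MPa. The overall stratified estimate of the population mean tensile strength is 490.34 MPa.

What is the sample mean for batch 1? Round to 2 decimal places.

N = 9585 + 1890 + 3887 + 2817 = 18179.
Overall total = μ·N = 490.34·18179 = 8913890.86.
Subtract the known strata: 1890·386.25 + 3887·409.75 + 2817·557.04 = 3891892.43.
Remaining total for batch 1: 8913890.86 − 3891892.43 = 5021998.43.
Divide by its size: 5021998.43 / 9585 = 523.9435... → 523.94.

523.94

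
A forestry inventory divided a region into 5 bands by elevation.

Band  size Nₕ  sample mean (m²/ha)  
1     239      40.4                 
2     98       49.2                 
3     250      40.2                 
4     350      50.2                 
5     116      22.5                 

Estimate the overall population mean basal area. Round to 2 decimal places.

42.46

N = 239 + 98 + 250 + 350 + 116 = 1053.
The stratified mean weights each stratum mean by its population share Nₕ/N.
Σ Nₕx̄ₕ = 239·40.4 + 98·49.2 + 250·40.2 + 350·50.2 + 116·22.5 = 9655.6 + 4821.6 + 10050 + 17570 + 2610 = 44707.2.
Divide by N: 44707.2 / 1053 = 42.4570... → 42.46.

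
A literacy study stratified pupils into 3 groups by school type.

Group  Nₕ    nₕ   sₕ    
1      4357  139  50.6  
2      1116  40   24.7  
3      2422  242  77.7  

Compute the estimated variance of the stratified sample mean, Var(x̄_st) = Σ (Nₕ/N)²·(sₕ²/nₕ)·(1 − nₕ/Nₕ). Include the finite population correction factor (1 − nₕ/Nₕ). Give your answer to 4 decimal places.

7.8381

N = 7895. Term for each stratum: Wₕ²sₕ²/nₕ·(1−nₕ/Nₕ).
Var(x̄_st) = 5.4309537 + 0.2938368 + 2.1132605 = 7.8380509 → 7.8381.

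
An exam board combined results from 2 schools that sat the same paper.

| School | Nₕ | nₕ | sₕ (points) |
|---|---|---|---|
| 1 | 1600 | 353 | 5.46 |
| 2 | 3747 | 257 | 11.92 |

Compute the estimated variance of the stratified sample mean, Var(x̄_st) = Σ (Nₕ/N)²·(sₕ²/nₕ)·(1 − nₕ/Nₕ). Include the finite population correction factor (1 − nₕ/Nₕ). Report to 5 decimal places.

N = 5347; Wₕ = Nₕ/N.
school 1: (1600/5347)²·5.46²/353·(1 − 353/1600) = 0.00589355
school 2: (3747/5347)²·11.92²/257·(1 − 257/3747) = 0.25287631
Sum = 0.25876985 → 0.25877.

0.25877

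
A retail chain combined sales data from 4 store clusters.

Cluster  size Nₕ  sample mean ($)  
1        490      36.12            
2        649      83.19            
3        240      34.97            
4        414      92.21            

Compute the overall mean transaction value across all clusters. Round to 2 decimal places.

x̄_st = (Σ Nₕx̄ₕ) / (Σ Nₕ) = (490·36.12 + 649·83.19 + 240·34.97 + 414·92.21) / 1793
= 118256.85 / 1793 = 65.9547... → 65.95.

65.95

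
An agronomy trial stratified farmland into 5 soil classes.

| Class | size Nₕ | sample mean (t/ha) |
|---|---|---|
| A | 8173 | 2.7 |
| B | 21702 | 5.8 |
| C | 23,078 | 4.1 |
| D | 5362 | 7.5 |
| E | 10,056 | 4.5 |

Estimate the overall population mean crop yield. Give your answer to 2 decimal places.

4.80

x̄_st = (Σ Nₕx̄ₕ) / (Σ Nₕ) = (8173·2.7 + 21702·5.8 + 23078·4.1 + 5362·7.5 + 10056·4.5) / 68371
= 328025.5 / 68371 = 4.7977... → 4.80.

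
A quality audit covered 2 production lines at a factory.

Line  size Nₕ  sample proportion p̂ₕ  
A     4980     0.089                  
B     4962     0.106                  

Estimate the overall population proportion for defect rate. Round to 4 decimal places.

Wₕ = Nₕ/N with N = 9942: 0.5009, 0.4991.
p̂_st = 0.5009·0.089 + 0.4991·0.106 ≈ 0.097485... → 0.0975.

0.0975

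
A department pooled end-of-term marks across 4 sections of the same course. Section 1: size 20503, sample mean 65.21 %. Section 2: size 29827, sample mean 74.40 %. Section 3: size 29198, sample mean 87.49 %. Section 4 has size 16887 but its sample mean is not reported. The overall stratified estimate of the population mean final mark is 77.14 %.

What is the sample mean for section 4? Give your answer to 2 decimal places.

78.57

N = 20503 + 29827 + 29198 + 16887 = 96415.
Overall total = μ·N = 77.14·96415 = 7437453.1.
Subtract the known strata: 20503·65.21 + 29827·74.40 + 29198·87.49 = 6110662.45.
Remaining total for section 4: 7437453.1 − 6110662.45 = 1326790.65.
Divide by its size: 1326790.65 / 16887 = 78.5688... → 78.57.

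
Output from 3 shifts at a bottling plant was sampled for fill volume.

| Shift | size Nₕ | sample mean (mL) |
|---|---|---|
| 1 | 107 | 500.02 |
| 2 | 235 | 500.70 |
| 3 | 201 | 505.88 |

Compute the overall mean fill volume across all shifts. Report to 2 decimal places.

502.48

N = 543; weights Wₕ = Nₕ/N = (0.1971, 0.4328, 0.3702).
x̄_st = Σ Wₕ·x̄ₕ = 0.1971·500.02 + 0.4328·500.70 + 0.3702·505.88 ≈ 502.4835...
→ 502.48.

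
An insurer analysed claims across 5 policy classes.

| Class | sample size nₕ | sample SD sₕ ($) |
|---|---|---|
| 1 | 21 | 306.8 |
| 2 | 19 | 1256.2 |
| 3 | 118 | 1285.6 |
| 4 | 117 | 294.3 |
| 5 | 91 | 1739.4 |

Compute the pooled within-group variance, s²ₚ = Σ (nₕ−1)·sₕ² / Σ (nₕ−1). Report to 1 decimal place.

Degrees of freedom: 20 + 18 + 117 + 116 + 90 = 361.
Σ(nₕ−1)sₕ² = 20·94126.24 + 18·1578038.44 + 117·1652767.36 + 116·86612.49 + 90·3025512.36 = 506004159.08.
s²ₚ = 506004159.08 / 361 = 1401673.571... → 1401673.6.

1401673.6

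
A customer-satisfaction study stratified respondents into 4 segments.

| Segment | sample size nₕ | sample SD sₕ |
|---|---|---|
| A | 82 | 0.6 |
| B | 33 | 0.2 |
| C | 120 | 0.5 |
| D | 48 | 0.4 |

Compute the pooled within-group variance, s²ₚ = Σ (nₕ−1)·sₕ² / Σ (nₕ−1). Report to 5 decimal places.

0.24269

A: (82−1)·0.6² = 81·0.36 = 29.16
B: (33−1)·0.2² = 32·0.04 = 1.28
C: (120−1)·0.5² = 119·0.25 = 29.75
D: (48−1)·0.4² = 47·0.16 = 7.52
Numerator = 67.71; denominator = Σ(nₕ−1) = 279.
s²ₚ = 67.71/279 = 0.2426882... → 0.24269.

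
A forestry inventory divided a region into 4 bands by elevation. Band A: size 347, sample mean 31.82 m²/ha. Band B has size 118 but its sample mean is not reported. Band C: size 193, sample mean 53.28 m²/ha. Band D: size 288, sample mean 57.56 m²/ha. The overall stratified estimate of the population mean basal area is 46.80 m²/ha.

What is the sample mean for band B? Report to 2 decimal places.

N = 347 + 118 + 193 + 288 = 946.
Overall total = μ·N = 46.80·946 = 44272.8.
Subtract the known strata: 347·31.82 + 193·53.28 + 288·57.56 = 37901.86.
Remaining total for band B: 44272.8 − 37901.86 = 6370.94.
Divide by its size: 6370.94 / 118 = 53.9910... → 53.99.

53.99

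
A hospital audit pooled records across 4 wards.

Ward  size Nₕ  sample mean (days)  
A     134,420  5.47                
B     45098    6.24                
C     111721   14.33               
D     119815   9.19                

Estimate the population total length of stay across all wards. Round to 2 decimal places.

3718750.70

A: 134420·5.47 = 735277.4
B: 45098·6.24 = 281411.52
C: 111721·14.33 = 1600961.93
D: 119815·9.19 = 1101099.85
τ̂ = Σ Nₕx̄ₕ = 3718750.70.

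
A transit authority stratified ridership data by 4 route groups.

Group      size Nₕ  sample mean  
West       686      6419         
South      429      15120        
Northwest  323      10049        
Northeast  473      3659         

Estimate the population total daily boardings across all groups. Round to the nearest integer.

West: 686·6419 = 4403434
South: 429·15120 = 6486480
Northwest: 323·10049 = 3245827
Northeast: 473·3659 = 1730707
τ̂ = Σ Nₕx̄ₕ = 15866448.

15866448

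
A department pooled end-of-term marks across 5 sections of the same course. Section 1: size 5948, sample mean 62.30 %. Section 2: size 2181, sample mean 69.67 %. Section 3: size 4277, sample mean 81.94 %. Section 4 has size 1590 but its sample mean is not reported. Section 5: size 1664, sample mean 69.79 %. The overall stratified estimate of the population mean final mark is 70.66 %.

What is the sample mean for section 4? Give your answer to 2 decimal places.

73.86

Σ Nₕx̄ₕ = N·μ, so 1590·x̄_4 = 15660·70.66 − (5948·62.30 + 2181·69.67 + 4277·81.94 + 1664·69.79).
= 1106535.6 − 989098.61 = 117436.99.
x̄_4 = 117436.99 / 1590 = 73.8597... → 73.86.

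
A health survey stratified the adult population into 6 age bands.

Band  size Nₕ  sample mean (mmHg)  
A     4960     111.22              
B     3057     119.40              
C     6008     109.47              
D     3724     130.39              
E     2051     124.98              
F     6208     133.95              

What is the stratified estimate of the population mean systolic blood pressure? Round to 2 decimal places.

N = 4960 + 3057 + 6008 + 3724 + 2051 + 6208 = 26008.
Overall mean = Σ (Nₕ/N)·x̄ₕ — weight by population share, not a simple average.
Σ Nₕx̄ₕ = 4960·111.22 + 3057·119.40 + 6008·109.47 + 3724·130.39 + 2051·124.98 + 6208·133.95 = 551651.2 + 365005.8 + 657695.76 + 485572.36 + 256333.98 + 831561.6 = 3147820.7.
Divide by N: 3147820.7 / 26008 = 121.0328... → 121.03.

121.03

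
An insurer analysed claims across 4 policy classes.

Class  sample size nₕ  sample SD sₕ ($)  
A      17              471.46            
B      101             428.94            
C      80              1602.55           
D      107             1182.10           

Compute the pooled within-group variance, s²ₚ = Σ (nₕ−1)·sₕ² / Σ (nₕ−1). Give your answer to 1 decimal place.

1239072.1

A: (17−1)·471.46² = 16·222274.5316 = 3556392.5056
B: (101−1)·428.94² = 100·183989.5236 = 18398952.36
C: (80−1)·1602.55² = 79·2568166.5025 = 202885153.6975
D: (107−1)·1182.10² = 106·1397360.41 = 148120203.46
Numerator = 372960702.0231; denominator = Σ(nₕ−1) = 301.
s²ₚ = 372960702.0231/301 = 1239072.100... → 1239072.1.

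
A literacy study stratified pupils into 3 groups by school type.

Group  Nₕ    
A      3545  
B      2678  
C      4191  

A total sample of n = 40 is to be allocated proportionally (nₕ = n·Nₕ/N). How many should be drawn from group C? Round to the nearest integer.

Share of group C = 4191/10414 = 0.40244.
Allocate 40 × 0.40244 = 16.098... → 16.

16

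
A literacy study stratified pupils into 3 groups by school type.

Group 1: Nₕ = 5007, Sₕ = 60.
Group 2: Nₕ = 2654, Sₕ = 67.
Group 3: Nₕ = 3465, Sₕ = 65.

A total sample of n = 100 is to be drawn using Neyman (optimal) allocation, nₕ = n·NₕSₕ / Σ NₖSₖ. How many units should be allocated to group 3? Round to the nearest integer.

32

1: NₕSₕ = 5007·60 = 300420
2: NₕSₕ = 2654·67 = 177818
3: NₕSₕ = 3465·65 = 225225
Σ NₕSₕ = 703463.
n_3 = 100·225225/703463 = 32.017... → 32.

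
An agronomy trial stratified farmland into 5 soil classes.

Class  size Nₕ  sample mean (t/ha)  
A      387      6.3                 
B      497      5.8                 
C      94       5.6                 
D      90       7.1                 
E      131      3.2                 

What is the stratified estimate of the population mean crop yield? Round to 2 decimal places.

5.76

N = 387 + 497 + 94 + 90 + 131 = 1199.
The stratified mean weights each stratum mean by its population share Nₕ/N.
Σ Nₕx̄ₕ = 387·6.3 + 497·5.8 + 94·5.6 + 90·7.1 + 131·3.2 = 2438.1 + 2882.6 + 526.4 + 639 + 419.2 = 6905.3.
Divide by N: 6905.3 / 1199 = 5.7592... → 5.76.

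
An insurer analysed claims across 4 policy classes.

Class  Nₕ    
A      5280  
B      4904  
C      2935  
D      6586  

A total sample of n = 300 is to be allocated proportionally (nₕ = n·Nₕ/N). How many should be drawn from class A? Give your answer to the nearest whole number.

Share of class A = 5280/19705 = 0.26795.
Allocate 300 × 0.26795 = 80.386... → 80.

80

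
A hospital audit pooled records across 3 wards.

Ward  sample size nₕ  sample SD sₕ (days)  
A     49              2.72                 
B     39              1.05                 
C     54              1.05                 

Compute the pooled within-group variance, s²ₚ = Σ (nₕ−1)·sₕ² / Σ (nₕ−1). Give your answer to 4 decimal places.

A: (49−1)·2.72² = 48·7.3984 = 355.1232
B: (39−1)·1.05² = 38·1.1025 = 41.895
C: (54−1)·1.05² = 53·1.1025 = 58.4325
Numerator = 455.4507; denominator = Σ(nₕ−1) = 139.
s²ₚ = 455.4507/139 = 3.276624... → 3.2766.

3.2766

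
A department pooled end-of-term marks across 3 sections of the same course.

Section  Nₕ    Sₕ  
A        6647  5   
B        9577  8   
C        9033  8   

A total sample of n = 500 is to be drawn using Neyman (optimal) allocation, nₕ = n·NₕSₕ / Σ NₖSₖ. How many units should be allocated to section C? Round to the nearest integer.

A: NₕSₕ = 6647·5 = 33235
B: NₕSₕ = 9577·8 = 76616
C: NₕSₕ = 9033·8 = 72264
Σ NₕSₕ = 182115.
n_C = 500·72264/182115 = 198.402... → 198.

198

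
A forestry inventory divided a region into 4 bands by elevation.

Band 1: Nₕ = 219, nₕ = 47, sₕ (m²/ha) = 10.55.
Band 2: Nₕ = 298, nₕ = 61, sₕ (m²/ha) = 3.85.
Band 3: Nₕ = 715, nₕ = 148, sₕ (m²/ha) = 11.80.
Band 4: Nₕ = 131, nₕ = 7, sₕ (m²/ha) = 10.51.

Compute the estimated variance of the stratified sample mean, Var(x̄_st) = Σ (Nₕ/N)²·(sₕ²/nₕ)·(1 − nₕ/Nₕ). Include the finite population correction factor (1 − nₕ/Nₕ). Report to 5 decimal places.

0.40054

N = 1363. Term for each stratum: Wₕ²sₕ²/nₕ·(1−nₕ/Nₕ).
Var(x̄_st) = 0.04801621 + 0.00923771 + 0.20530508 + 0.13797762 = 0.40053663 → 0.40054.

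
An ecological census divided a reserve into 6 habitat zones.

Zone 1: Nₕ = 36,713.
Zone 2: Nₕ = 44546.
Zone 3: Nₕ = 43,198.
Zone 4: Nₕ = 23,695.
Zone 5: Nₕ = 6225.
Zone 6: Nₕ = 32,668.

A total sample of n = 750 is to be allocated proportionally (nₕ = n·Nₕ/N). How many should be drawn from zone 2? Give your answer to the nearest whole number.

Share of zone 2 = 44546/187045 = 0.23816.
Allocate 750 × 0.23816 = 178.617... → 179.

179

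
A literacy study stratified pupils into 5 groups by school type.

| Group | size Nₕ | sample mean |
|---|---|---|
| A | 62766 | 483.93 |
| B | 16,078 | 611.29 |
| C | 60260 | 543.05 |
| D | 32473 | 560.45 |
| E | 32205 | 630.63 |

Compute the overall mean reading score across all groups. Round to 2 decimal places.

546.84

x̄_st = (Σ Nₕx̄ₕ) / (Σ Nₕ) = (62766·483.93 + 16078·611.29 + 60260·543.05 + 32473·560.45 + 32205·630.63) / 203782
= 111435796 / 203782 = 546.8383... → 546.84.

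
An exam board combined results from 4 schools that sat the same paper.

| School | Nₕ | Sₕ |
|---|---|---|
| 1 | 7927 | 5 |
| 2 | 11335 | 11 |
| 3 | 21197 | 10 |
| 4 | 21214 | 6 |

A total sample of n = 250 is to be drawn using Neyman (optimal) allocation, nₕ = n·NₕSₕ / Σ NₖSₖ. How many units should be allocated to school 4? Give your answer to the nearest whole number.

63

1: NₕSₕ = 7927·5 = 39635
2: NₕSₕ = 11335·11 = 124685
3: NₕSₕ = 21197·10 = 211970
4: NₕSₕ = 21214·6 = 127284
Σ NₕSₕ = 503574.
n_4 = 250·127284/503574 = 63.190... → 63.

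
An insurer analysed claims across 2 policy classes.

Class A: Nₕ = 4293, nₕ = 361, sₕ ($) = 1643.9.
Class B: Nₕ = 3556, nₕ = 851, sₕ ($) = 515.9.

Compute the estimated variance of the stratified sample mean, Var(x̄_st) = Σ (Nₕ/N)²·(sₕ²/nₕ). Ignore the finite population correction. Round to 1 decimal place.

2303.6

N = 7849; Wₕ = Nₕ/N.
class A: (4293/7849)²·1643.9²/361 = 2239.4260
class B: (3556/7849)²·515.9²/851 = 64.1943
Sum = 2303.6202 → 2303.6.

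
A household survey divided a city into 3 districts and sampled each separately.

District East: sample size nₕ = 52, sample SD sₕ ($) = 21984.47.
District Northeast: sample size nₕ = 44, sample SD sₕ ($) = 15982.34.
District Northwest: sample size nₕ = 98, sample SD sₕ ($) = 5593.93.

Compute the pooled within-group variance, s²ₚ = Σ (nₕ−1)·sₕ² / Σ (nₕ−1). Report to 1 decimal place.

202451336.9

East: (52−1)·21984.47² = 51·483316921.1809 = 24649162980.2259
Northeast: (44−1)·15982.34² = 43·255435191.8756 = 10983713250.6508
Northwest: (98−1)·5593.93² = 97·31292052.8449 = 3035329125.9553
Numerator = 38668205356.832; denominator = Σ(nₕ−1) = 191.
s²ₚ = 38668205356.832/191 = 202451336.947... → 202451336.9.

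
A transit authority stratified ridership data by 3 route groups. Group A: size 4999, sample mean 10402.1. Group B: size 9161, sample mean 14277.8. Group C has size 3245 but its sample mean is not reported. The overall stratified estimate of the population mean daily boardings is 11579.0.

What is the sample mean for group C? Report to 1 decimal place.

5773.0

Σ Nₕx̄ₕ = N·μ, so 3245·x̄_C = 17405·11579.0 − (4999·10402.1 + 9161·14277.8).
= 201532495 − 182799023.7 = 18733471.3.
x̄_C = 18733471.3 / 3245 = 5773.027... → 5773.0.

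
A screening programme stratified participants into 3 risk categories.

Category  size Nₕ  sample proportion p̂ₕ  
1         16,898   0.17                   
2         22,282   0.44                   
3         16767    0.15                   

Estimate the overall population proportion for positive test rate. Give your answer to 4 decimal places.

N = 16898 + 22282 + 16767 = 55947.
Overall proportion = Σ (Nₕ/N)·p̂ₕ.
Σ Nₕp̂ₕ = 2872.66 + 9804.08 + 2515.05 = 15191.79.
15191.79 / 55947 = 0.271539... → 0.2715.

0.2715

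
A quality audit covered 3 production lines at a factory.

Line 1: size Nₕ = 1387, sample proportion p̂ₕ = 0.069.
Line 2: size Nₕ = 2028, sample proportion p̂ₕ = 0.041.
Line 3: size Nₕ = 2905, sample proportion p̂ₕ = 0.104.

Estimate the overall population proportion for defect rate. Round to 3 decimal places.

Wₕ = Nₕ/N with N = 6320: 0.2195, 0.3209, 0.4597.
p̂_st = 0.2195·0.069 + 0.3209·0.041 + 0.4597·0.104 ≈ 0.07610... → 0.076.

0.076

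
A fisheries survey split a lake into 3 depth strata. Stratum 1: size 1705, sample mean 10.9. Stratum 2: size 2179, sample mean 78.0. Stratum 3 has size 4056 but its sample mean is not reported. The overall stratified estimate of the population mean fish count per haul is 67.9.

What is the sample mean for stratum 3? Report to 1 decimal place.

N = 1705 + 2179 + 4056 = 7940.
Overall total = μ·N = 67.9·7940 = 539126.
Subtract the known strata: 1705·10.9 + 2179·78.0 = 188546.5.
Remaining total for stratum 3: 539126 − 188546.5 = 350579.5.
Divide by its size: 350579.5 / 4056 = 86.435... → 86.4.

86.4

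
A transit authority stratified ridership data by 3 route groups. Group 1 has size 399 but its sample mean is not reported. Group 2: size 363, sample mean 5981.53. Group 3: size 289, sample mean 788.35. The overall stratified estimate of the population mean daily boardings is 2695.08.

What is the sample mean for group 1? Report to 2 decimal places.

1086.22

Σ Nₕx̄ₕ = N·μ, so 399·x̄_1 = 1051·2695.08 − (363·5981.53 + 289·788.35).
= 2832529.08 − 2399128.54 = 433400.54.
x̄_1 = 433400.54 / 399 = 1086.2169... → 1086.22.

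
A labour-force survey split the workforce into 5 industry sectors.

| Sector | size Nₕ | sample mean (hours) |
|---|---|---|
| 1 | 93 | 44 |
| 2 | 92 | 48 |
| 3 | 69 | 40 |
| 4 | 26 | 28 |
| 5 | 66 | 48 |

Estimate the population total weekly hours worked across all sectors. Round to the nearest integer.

Estimate total by summing Nₕ·x̄ₕ over strata.
93·44 + 92·48 + 69·40 + 26·28 + 66·48 = 4092 + 4416 + 2760 + 728 + 3168 = 15164.

15164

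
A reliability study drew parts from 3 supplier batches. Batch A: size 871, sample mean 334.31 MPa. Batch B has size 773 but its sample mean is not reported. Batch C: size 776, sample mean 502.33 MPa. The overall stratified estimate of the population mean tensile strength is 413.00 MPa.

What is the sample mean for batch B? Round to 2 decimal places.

N = 871 + 773 + 776 = 2420.
Overall total = μ·N = 413.00·2420 = 999460.
Subtract the known strata: 871·334.31 + 776·502.33 = 680992.09.
Remaining total for batch B: 999460 − 680992.09 = 318467.91.
Divide by its size: 318467.91 / 773 = 411.9895... → 411.99.

411.99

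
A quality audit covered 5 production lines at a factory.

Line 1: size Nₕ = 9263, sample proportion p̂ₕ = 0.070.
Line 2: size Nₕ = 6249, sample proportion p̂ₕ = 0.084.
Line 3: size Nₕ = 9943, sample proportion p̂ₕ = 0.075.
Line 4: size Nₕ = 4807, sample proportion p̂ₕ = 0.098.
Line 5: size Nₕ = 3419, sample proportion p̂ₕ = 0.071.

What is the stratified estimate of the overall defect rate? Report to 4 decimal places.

0.0782

Wₕ = Nₕ/N with N = 33681: 0.2750, 0.1855, 0.2952, 0.1427, 0.1015.
p̂_st = 0.2750·0.070 + 0.1855·0.084 + 0.2952·0.075 + 0.1427·0.098 + 0.1015·0.071 ≈ 0.078171... → 0.0782.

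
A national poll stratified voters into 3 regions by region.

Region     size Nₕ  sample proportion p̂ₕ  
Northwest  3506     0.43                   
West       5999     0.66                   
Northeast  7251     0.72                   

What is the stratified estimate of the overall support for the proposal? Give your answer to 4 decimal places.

0.6378

Wₕ = Nₕ/N with N = 16756: 0.2092, 0.3580, 0.4327.
p̂_st = 0.2092·0.43 + 0.3580·0.66 + 0.4327·0.72 ≈ 0.637840... → 0.6378.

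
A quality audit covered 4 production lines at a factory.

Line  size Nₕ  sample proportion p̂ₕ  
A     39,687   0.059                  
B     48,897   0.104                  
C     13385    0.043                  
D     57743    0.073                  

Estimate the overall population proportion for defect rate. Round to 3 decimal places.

0.076

N = 39687 + 48897 + 13385 + 57743 = 159712.
Overall proportion = Σ (Nₕ/N)·p̂ₕ.
Σ Nₕp̂ₕ = 2341.533 + 5085.288 + 575.555 + 4215.239 = 12217.615.
12217.615 / 159712 = 0.07650... → 0.076.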